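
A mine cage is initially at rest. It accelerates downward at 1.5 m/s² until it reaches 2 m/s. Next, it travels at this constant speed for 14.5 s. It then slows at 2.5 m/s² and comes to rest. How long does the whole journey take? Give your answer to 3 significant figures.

Phase 1 (accelerating): v₀ = 0 m/s, a = 1.5 m/s².
v = v₀ + at → t = (2 − 0) / 1.5 = 1.33 s
v² = v₀² + 2aΔx → Δx = (2² − 0²)/(2·1.5) = 1.33 m

Phase 2 (constant speed): v₀ = 2.00 m/s, a = 0 m/s².
v = v₀ + at = 2.00 + (0)(14.5) = 2.00 m/s
Δx = v₀t + ½at² = 2.00·14.5 + 0.5·0·14.5² = 29.0 m

Phase 3 (decelerating): v₀ = 2.00 m/s, a = -2.5 m/s².
v = v₀ + at → t = (0 − 2.00) / -2.5 = 0.800 s
v² = v₀² + 2aΔx → Δx = (0² − 2.00²)/(2·-2.5) = 0.800 m
Total time = 1.33 + 14.5 + 0.800 = 16.6 s

16.6 s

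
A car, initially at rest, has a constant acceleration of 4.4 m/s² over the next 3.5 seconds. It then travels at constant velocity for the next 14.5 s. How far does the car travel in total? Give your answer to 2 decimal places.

250.25 m

Phase 1 (accelerating): v₀ = 0 m/s, a = 4.4 m/s².
v = v₀ + at = 0 + (4.4)(3.5) = 15.4 m/s
Δx = v₀t + ½at² = 0·3.5 + 0.5·4.4·3.5² = 27.0 m

Phase 2 (constant speed): v₀ = 15.4 m/s, a = 0 m/s².
v = v₀ + at = 15.4 + (0)(14.5) = 15.4 m/s
Δx = v₀t + ½at² = 15.4·14.5 + 0.5·0·14.5² = 223 m
Total distance = 27.0 + 223 = 250 m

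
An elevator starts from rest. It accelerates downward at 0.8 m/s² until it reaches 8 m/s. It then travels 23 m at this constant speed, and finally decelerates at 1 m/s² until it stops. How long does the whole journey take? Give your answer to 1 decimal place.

20.9 s

Phase 1 (accelerating): v₀ = 0 m/s, a = 0.8 m/s².
v = v₀ + at → t = (8 − 0) / 0.8 = 10.0 s
v² = v₀² + 2aΔx → Δx = (8² − 0²)/(2·0.8) = 40.0 m

Phase 2 (constant speed): v₀ = 8.00 m/s, a = 0 m/s².
Constant speed: t = d/v = 23/8.00 = 2.88 s

Phase 3 (decelerating): v₀ = 8.00 m/s, a = -1 m/s².
v = v₀ + at → t = (0 − 8.00) / -1 = 8.00 s
v² = v₀² + 2aΔx → Δx = (0² − 8.00²)/(2·-1) = 32.0 m
Total time = 10.0 + 2.88 + 8.00 = 20.9 s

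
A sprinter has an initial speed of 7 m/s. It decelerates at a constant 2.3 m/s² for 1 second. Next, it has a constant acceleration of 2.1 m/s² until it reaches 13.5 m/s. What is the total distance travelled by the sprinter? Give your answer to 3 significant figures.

Phase 1 (decelerating): v₀ = 7.00 m/s, a = -2.3 m/s².
v = v₀ + at = 7.00 + (-2.3)(1) = 4.70 m/s
Δx = v₀t + ½at² = 7.00·1 + 0.5·-2.3·1² = 5.85 m

Phase 2 (accelerating): v₀ = 4.70 m/s, a = 2.1 m/s².
v = v₀ + at → t = (13.5 − 4.70) / 2.1 = 4.19 s
v² = v₀² + 2aΔx → Δx = (13.5² − 4.70²)/(2·2.1) = 38.1 m
Total distance = 5.85 + 38.1 = 44.0 m

44.0 m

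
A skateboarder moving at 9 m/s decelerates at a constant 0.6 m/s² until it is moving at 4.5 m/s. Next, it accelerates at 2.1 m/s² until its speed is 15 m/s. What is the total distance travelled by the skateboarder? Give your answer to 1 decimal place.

99.4 m

Phase 1 (decelerating): v₀ = 9.00 m/s, a = -0.6 m/s².
v = v₀ + at → t = (4.5 − 9.00) / -0.6 = 7.50 s
v² = v₀² + 2aΔx → Δx = (4.5² − 9.00²)/(2·-0.6) = 50.6 m

Phase 2 (accelerating): v₀ = 4.50 m/s, a = 2.1 m/s².
v = v₀ + at → t = (15 − 4.50) / 2.1 = 5.00 s
v² = v₀² + 2aΔx → Δx = (15² − 4.50²)/(2·2.1) = 48.8 m
Total distance = 50.6 + 48.8 = 99.4 m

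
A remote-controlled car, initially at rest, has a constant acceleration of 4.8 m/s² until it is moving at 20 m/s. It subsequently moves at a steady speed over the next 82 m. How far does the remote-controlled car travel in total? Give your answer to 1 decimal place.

Phase 1 (accelerating): v₀ = 0 m/s, a = 4.8 m/s².
v = v₀ + at → t = (20 − 0) / 4.8 = 4.17 s
v² = v₀² + 2aΔx → Δx = (20² − 0²)/(2·4.8) = 41.7 m

Phase 2 (constant speed): v₀ = 20.0 m/s, a = 0 m/s².
Constant speed: t = d/v = 82/20.0 = 4.10 s
Total distance = 41.7 + 82.0 = 124 m

123.7 m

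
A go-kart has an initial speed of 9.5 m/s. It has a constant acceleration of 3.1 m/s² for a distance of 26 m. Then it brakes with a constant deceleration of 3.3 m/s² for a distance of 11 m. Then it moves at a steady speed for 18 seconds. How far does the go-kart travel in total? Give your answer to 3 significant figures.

Phase 1 (accelerating): v₀ = 9.50 m/s, a = 3.1 m/s².
v² = v₀² + 2aΔx = 9.50² + 2·3.1·26 = 251 → v = 15.9 m/s
t = (v − v₀)/a = (15.9 − 9.50)/3.1 = 2.05 s

Phase 2 (decelerating): v₀ = 15.9 m/s, a = -3.3 m/s².
v² = v₀² + 2aΔx = 15.9² + 2·-3.3·11 = 179 → v = 13.4 m/s
t = (v − v₀)/a = (13.4 − 15.9)/-3.3 = 0.753 s

Phase 3 (constant speed): v₀ = 13.4 m/s, a = 0 m/s².
v = v₀ + at = 13.4 + (0)(18) = 13.4 m/s
Δx = v₀t + ½at² = 13.4·18 + 0.5·0·18² = 241 m
Total distance = 26.0 + 11.0 + 241 = 278 m

278 m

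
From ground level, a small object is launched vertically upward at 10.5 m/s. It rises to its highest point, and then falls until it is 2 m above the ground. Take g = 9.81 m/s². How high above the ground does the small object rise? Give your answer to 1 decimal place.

5.6 m

Phase 1 (rising): v₀ = 10.5 m/s, a = -9.81 m/s².
v = v₀ + at → t = (0 − 10.5) / -9.81 = 1.07 s
v² = v₀² + 2aΔx → Δx = (0² − 10.5²)/(2·-9.81) = 5.62 m
Maximum height = 5.62 m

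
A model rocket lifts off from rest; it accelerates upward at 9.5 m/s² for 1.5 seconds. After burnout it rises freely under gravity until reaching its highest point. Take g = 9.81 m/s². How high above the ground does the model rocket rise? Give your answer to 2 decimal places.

Phase 1 (powered ascent): v₀ = 0 m/s, a = 9.5 m/s².
v = v₀ + at = 0 + (9.5)(1.5) = 14.2 m/s
Δx = v₀t + ½at² = 0·1.5 + 0.5·9.5·1.5² = 10.7 m

Phase 2 (coasting upward): v₀ = 14.2 m/s, a = -9.81 m/s².
v = v₀ + at → t = (0 − 14.2) / -9.81 = 1.45 s
v² = v₀² + 2aΔx → Δx = (0² − 14.2²)/(2·-9.81) = 10.3 m
Maximum height = 10.7 + 10.3 = 21.0 m

21.04 m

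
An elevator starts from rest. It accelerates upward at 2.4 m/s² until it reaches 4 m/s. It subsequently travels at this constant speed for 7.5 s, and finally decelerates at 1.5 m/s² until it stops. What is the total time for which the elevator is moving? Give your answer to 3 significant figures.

Phase 1 (accelerating): v₀ = 0 m/s, a = 2.4 m/s².
v = v₀ + at → t = (4 − 0) / 2.4 = 1.67 s
v² = v₀² + 2aΔx → Δx = (4² − 0²)/(2·2.4) = 3.33 m

Phase 2 (constant speed): v₀ = 4.00 m/s, a = 0 m/s².
v = v₀ + at = 4.00 + (0)(7.5) = 4.00 m/s
Δx = v₀t + ½at² = 4.00·7.5 + 0.5·0·7.5² = 30.0 m

Phase 3 (decelerating): v₀ = 4.00 m/s, a = -1.5 m/s².
v = v₀ + at → t = (0 − 4.00) / -1.5 = 2.67 s
v² = v₀² + 2aΔx → Δx = (0² − 4.00²)/(2·-1.5) = 5.33 m
Total time = 1.67 + 7.50 + 2.67 = 11.8 s

11.8 s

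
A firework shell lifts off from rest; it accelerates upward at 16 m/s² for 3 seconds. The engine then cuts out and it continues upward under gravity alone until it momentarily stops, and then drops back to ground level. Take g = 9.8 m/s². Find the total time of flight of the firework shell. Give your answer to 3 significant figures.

Phase 1 (powered ascent): v₀ = 0 m/s, a = 16 m/s².
v = v₀ + at = 0 + (16)(3) = 48.0 m/s
Δx = v₀t + ½at² = 0·3 + 0.5·16·3² = 72.0 m

Phase 2 (coasting upward): v₀ = 48.0 m/s, a = -9.8 m/s².
v = v₀ + at → t = (0 − 48.0) / -9.8 = 4.90 s
v² = v₀² + 2aΔx → Δx = (0² − 48.0²)/(2·-9.8) = 118 m

Phase 3 (free fall): v₀ = 0 m/s, a = -9.8 m/s².
Falls 190 m from rest: t = √(2·190/9.8) = 6.22 s; v = g·t = 61.0 m/s.
Total time = 3.00 + 4.90 + 6.22 = 14.1 s

14.1 s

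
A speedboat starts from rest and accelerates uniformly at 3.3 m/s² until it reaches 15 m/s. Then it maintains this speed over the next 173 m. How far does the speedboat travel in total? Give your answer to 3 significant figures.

Phase 1 (accelerating): v₀ = 0 m/s, a = 3.3 m/s².
v = v₀ + at → t = (15 − 0) / 3.3 = 4.55 s
v² = v₀² + 2aΔx → Δx = (15² − 0²)/(2·3.3) = 34.1 m

Phase 2 (constant speed): v₀ = 15.0 m/s, a = 0 m/s².
Constant speed: t = d/v = 173/15.0 = 11.5 s
Total distance = 34.1 + 173 = 207 m

207 m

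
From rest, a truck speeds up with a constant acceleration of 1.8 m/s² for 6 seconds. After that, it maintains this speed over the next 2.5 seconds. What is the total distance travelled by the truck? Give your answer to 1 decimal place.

Phase 1 (accelerating): v₀ = 0 m/s, a = 1.8 m/s².
v = v₀ + at = 0 + (1.8)(6) = 10.8 m/s
Δx = v₀t + ½at² = 0·6 + 0.5·1.8·6² = 32.4 m

Phase 2 (constant speed): v₀ = 10.8 m/s, a = 0 m/s².
v = v₀ + at = 10.8 + (0)(2.5) = 10.8 m/s
Δx = v₀t + ½at² = 10.8·2.5 + 0.5·0·2.5² = 27.0 m
Total distance = 32.4 + 27.0 = 59.4 m

59.4 m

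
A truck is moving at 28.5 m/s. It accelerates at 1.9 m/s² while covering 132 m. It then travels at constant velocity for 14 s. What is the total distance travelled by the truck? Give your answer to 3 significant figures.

639 m

Phase 1 (accelerating): v₀ = 28.5 m/s, a = 1.9 m/s².
v² = v₀² + 2aΔx = 28.5² + 2·1.9·132 = 1310 → v = 36.2 m/s
t = (v − v₀)/a = (36.2 − 28.5)/1.9 = 4.08 s

Phase 2 (constant speed): v₀ = 36.2 m/s, a = 0 m/s².
v = v₀ + at = 36.2 + (0)(14) = 36.2 m/s
Δx = v₀t + ½at² = 36.2·14 + 0.5·0·14² = 507 m
Total distance = 132 + 507 = 639 m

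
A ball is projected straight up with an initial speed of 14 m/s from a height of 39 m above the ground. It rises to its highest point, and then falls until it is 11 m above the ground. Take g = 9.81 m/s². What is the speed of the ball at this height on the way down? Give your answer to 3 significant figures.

27.3 m/s

Phase 1 (rising): v₀ = 14.0 m/s, a = -9.81 m/s².
v = v₀ + at → t = (0 − 14.0) / -9.81 = 1.43 s
v² = v₀² + 2aΔx → Δx = (0² − 14.0²)/(2·-9.81) = 9.99 m

Phase 2 (falling): v₀ = 0 m/s, a = -9.81 m/s².
Falls 38.0 m from rest: t = √(2·38.0/9.81) = 2.78 s; v = g·t = 27.3 m/s.
Final speed = 27.3 m/s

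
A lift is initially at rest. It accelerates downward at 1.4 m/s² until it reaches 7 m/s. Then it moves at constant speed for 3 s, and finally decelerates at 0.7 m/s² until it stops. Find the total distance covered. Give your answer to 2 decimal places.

73.50 m

Phase 1 (accelerating): v₀ = 0 m/s, a = 1.4 m/s².
v = v₀ + at → t = (7 − 0) / 1.4 = 5.00 s
v² = v₀² + 2aΔx → Δx = (7² − 0²)/(2·1.4) = 17.5 m

Phase 2 (constant speed): v₀ = 7.00 m/s, a = 0 m/s².
v = v₀ + at = 7.00 + (0)(3) = 7.00 m/s
Δx = v₀t + ½at² = 7.00·3 + 0.5·0·3² = 21.0 m

Phase 3 (decelerating): v₀ = 7.00 m/s, a = -0.7 m/s².
v = v₀ + at → t = (0 − 7.00) / -0.7 = 10.0 s
v² = v₀² + 2aΔx → Δx = (0² − 7.00²)/(2·-0.7) = 35.0 m
Total distance = 17.5 + 21.0 + 35.0 = 73.5 m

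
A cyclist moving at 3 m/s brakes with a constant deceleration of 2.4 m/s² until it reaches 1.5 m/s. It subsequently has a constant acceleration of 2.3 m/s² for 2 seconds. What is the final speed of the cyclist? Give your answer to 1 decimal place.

6.1 m/s

Phase 1 (decelerating): v₀ = 3.00 m/s, a = -2.4 m/s².
v = v₀ + at → t = (1.5 − 3.00) / -2.4 = 0.625 s
v² = v₀² + 2aΔx → Δx = (1.5² − 3.00²)/(2·-2.4) = 1.41 m

Phase 2 (accelerating): v₀ = 1.50 m/s, a = 2.3 m/s².
v = v₀ + at = 1.50 + (2.3)(2) = 6.10 m/s
Δx = v₀t + ½at² = 1.50·2 + 0.5·2.3·2² = 7.60 m
Final speed = 6.10 m/s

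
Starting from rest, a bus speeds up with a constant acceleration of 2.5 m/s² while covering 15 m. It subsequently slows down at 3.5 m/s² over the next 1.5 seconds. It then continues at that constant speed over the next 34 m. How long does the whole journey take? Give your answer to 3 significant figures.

Phase 1 (accelerating): v₀ = 0 m/s, a = 2.5 m/s².
v² = v₀² + 2aΔx = 0² + 2·2.5·15 = 75.0 → v = 8.66 m/s
t = (v − v₀)/a = (8.66 − 0)/2.5 = 3.46 s

Phase 2 (decelerating): v₀ = 8.66 m/s, a = -3.5 m/s².
v = v₀ + at = 8.66 + (-3.5)(1.5) = 3.41 m/s
Δx = v₀t + ½at² = 8.66·1.5 + 0.5·-3.5·1.5² = 9.05 m

Phase 3 (constant speed): v₀ = 3.41 m/s, a = 0 m/s².
Constant speed: t = d/v = 34/3.41 = 9.97 s
Total time = 3.46 + 1.50 + 9.97 = 14.9 s

14.9 s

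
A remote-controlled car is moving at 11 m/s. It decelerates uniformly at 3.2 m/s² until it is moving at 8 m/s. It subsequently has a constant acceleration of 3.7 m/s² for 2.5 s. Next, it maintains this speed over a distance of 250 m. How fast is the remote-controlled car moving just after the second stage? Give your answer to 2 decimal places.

Phase 1 (decelerating): v₀ = 11.0 m/s, a = -3.2 m/s².
v = v₀ + at → t = (8 − 11.0) / -3.2 = 0.938 s
v² = v₀² + 2aΔx → Δx = (8² − 11.0²)/(2·-3.2) = 8.91 m

Phase 2 (accelerating): v₀ = 8.00 m/s, a = 3.7 m/s².
v = v₀ + at = 8.00 + (3.7)(2.5) = 17.2 m/s
Δx = v₀t + ½at² = 8.00·2.5 + 0.5·3.7·2.5² = 31.6 m
Speed at end of phase 2 = 17.2 m/s

17.25 m/s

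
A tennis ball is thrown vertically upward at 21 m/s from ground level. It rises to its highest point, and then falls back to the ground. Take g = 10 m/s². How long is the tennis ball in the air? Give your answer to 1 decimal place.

Phase 1 (rising): v₀ = 21.0 m/s, a = -10 m/s².
v = v₀ + at → t = (0 − 21.0) / -10 = 2.10 s
v² = v₀² + 2aΔx → Δx = (0² − 21.0²)/(2·-10) = 22.1 m

Phase 2 (falling): v₀ = 0 m/s, a = -10 m/s².
Falls 22.1 m from rest: t = √(2·22.1/10) = 2.10 s; v = g·t = 21.0 m/s.
Total time = 2.10 + 2.10 = 4.20 s

4.2 s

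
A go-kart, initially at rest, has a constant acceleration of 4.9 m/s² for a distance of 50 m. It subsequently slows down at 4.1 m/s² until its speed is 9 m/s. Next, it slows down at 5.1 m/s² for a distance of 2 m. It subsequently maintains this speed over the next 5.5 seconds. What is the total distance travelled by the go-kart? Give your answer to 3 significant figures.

145 m

Phase 1 (accelerating): v₀ = 0 m/s, a = 4.9 m/s².
v² = v₀² + 2aΔx = 0² + 2·4.9·50 = 490 → v = 22.1 m/s
t = (v − v₀)/a = (22.1 − 0)/4.9 = 4.52 s

Phase 2 (decelerating): v₀ = 22.1 m/s, a = -4.1 m/s².
v = v₀ + at → t = (9 − 22.1) / -4.1 = 3.20 s
v² = v₀² + 2aΔx → Δx = (9² − 22.1²)/(2·-4.1) = 49.9 m

Phase 3 (decelerating): v₀ = 9.00 m/s, a = -5.1 m/s².
v² = v₀² + 2aΔx = 9.00² + 2·-5.1·2 = 60.6 → v = 7.78 m/s
t = (v − v₀)/a = (7.78 − 9.00)/-5.1 = 0.238 s

Phase 4 (constant speed): v₀ = 7.78 m/s, a = 0 m/s².
v = v₀ + at = 7.78 + (0)(5.5) = 7.78 m/s
Δx = v₀t + ½at² = 7.78·5.5 + 0.5·0·5.5² = 42.8 m
Total distance = 50.0 + 49.9 + 2.00 + 42.8 = 145 m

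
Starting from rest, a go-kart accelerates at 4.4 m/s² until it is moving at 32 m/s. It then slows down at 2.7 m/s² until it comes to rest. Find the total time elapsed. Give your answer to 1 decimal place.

Phase 1 (accelerating): v₀ = 0 m/s, a = 4.4 m/s².
v = v₀ + at → t = (32 − 0) / 4.4 = 7.27 s
v² = v₀² + 2aΔx → Δx = (32² − 0²)/(2·4.4) = 116 m

Phase 2 (decelerating): v₀ = 32.0 m/s, a = -2.7 m/s².
v = v₀ + at → t = (0 − 32.0) / -2.7 = 11.9 s
v² = v₀² + 2aΔx → Δx = (0² − 32.0²)/(2·-2.7) = 190 m
Total time = 7.27 + 11.9 = 19.1 s

19.1 s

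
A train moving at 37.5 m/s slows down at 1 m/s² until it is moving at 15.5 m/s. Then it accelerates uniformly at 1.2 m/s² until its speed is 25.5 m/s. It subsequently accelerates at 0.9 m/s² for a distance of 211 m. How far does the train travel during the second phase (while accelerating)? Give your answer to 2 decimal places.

170.83 m

Phase 1 (decelerating): v₀ = 37.5 m/s, a = -1 m/s².
v = v₀ + at → t = (15.5 − 37.5) / -1 = 22.0 s
v² = v₀² + 2aΔx → Δx = (15.5² − 37.5²)/(2·-1) = 583 m

Phase 2 (accelerating): v₀ = 15.5 m/s, a = 1.2 m/s².
v = v₀ + at → t = (25.5 − 15.5) / 1.2 = 8.33 s
v² = v₀² + 2aΔx → Δx = (25.5² − 15.5²)/(2·1.2) = 171 m
Distance in phase 2 = 171 m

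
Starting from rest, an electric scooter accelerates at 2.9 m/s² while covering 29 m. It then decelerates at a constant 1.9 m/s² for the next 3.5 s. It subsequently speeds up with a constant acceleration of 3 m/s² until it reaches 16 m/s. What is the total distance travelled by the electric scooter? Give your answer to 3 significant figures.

98.8 m

Phase 1 (accelerating): v₀ = 0 m/s, a = 2.9 m/s².
v² = v₀² + 2aΔx = 0² + 2·2.9·29 = 168 → v = 13.0 m/s
t = (v − v₀)/a = (13.0 − 0)/2.9 = 4.47 s

Phase 2 (decelerating): v₀ = 13.0 m/s, a = -1.9 m/s².
v = v₀ + at = 13.0 + (-1.9)(3.5) = 6.32 m/s
Δx = v₀t + ½at² = 13.0·3.5 + 0.5·-1.9·3.5² = 33.8 m

Phase 3 (accelerating): v₀ = 6.32 m/s, a = 3 m/s².
v = v₀ + at → t = (16 − 6.32) / 3 = 3.23 s
v² = v₀² + 2aΔx → Δx = (16² − 6.32²)/(2·3) = 36.0 m
Total distance = 29.0 + 33.8 + 36.0 = 98.8 m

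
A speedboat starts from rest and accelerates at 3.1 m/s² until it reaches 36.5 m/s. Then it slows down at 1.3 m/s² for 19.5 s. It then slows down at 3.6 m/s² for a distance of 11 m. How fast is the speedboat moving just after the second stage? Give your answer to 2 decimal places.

11.15 m/s

Phase 1 (accelerating): v₀ = 0 m/s, a = 3.1 m/s².
v = v₀ + at → t = (36.5 − 0) / 3.1 = 11.8 s
v² = v₀² + 2aΔx → Δx = (36.5² − 0²)/(2·3.1) = 215 m

Phase 2 (decelerating): v₀ = 36.5 m/s, a = -1.3 m/s².
v = v₀ + at = 36.5 + (-1.3)(19.5) = 11.1 m/s
Δx = v₀t + ½at² = 36.5·19.5 + 0.5·-1.3·19.5² = 465 m
Speed at end of phase 2 = 11.1 m/s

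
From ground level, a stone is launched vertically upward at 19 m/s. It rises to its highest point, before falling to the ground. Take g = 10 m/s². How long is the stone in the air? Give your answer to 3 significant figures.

Phase 1 (rising): v₀ = 19.0 m/s, a = -10 m/s².
v = v₀ + at → t = (0 − 19.0) / -10 = 1.90 s
v² = v₀² + 2aΔx → Δx = (0² − 19.0²)/(2·-10) = 18.1 m

Phase 2 (falling): v₀ = 0 m/s, a = -10 m/s².
Falls 18.1 m from rest: t = √(2·18.1/10) = 1.90 s; v = g·t = 19.0 m/s.
Total time = 1.90 + 1.90 = 3.80 s

3.80 s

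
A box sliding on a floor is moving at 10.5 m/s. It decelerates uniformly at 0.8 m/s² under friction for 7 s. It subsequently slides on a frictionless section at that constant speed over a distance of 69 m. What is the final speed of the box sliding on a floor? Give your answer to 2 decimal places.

Phase 1 (decelerating): v₀ = 10.5 m/s, a = -0.8 m/s².
v = v₀ + at = 10.5 + (-0.8)(7) = 4.90 m/s
Δx = v₀t + ½at² = 10.5·7 + 0.5·-0.8·7² = 53.9 m

Phase 2 (constant speed): v₀ = 4.90 m/s, a = 0 m/s².
Constant speed: t = d/v = 69/4.90 = 14.1 s
Final speed = 4.90 m/s

4.90 m/s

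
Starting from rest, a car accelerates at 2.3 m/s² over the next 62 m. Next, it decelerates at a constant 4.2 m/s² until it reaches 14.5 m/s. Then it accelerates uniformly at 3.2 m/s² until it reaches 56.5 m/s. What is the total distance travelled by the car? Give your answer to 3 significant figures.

537 m

Phase 1 (accelerating): v₀ = 0 m/s, a = 2.3 m/s².
v² = v₀² + 2aΔx = 0² + 2·2.3·62 = 285 → v = 16.9 m/s
t = (v − v₀)/a = (16.9 − 0)/2.3 = 7.34 s

Phase 2 (decelerating): v₀ = 16.9 m/s, a = -4.2 m/s².
v = v₀ + at → t = (14.5 − 16.9) / -4.2 = 0.569 s
v² = v₀² + 2aΔx → Δx = (14.5² − 16.9²)/(2·-4.2) = 8.92 m

Phase 3 (accelerating): v₀ = 14.5 m/s, a = 3.2 m/s².
v = v₀ + at → t = (56.5 − 14.5) / 3.2 = 13.1 s
v² = v₀² + 2aΔx → Δx = (56.5² − 14.5²)/(2·3.2) = 466 m
Total distance = 62.0 + 8.92 + 466 = 537 m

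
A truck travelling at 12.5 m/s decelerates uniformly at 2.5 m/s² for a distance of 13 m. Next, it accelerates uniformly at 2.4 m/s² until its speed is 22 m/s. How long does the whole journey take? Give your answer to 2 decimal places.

Phase 1 (decelerating): v₀ = 12.5 m/s, a = -2.5 m/s².
v² = v₀² + 2aΔx = 12.5² + 2·-2.5·13 = 91.2 → v = 9.55 m/s
t = (v − v₀)/a = (9.55 − 12.5)/-2.5 = 1.18 s

Phase 2 (accelerating): v₀ = 9.55 m/s, a = 2.4 m/s².
v = v₀ + at → t = (22 − 9.55) / 2.4 = 5.19 s
v² = v₀² + 2aΔx → Δx = (22² − 9.55²)/(2·2.4) = 81.8 m
Total time = 1.18 + 5.19 = 6.37 s

6.37 s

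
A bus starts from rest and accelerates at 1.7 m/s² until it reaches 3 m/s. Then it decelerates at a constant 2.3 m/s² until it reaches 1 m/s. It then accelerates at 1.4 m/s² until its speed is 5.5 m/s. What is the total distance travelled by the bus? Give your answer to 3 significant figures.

14.8 m

Phase 1 (accelerating): v₀ = 0 m/s, a = 1.7 m/s².
v = v₀ + at → t = (3 − 0) / 1.7 = 1.76 s
v² = v₀² + 2aΔx → Δx = (3² − 0²)/(2·1.7) = 2.65 m

Phase 2 (decelerating): v₀ = 3.00 m/s, a = -2.3 m/s².
v = v₀ + at → t = (1 − 3.00) / -2.3 = 0.870 s
v² = v₀² + 2aΔx → Δx = (1² − 3.00²)/(2·-2.3) = 1.74 m

Phase 3 (accelerating): v₀ = 1.00 m/s, a = 1.4 m/s².
v = v₀ + at → t = (5.5 − 1.00) / 1.4 = 3.21 s
v² = v₀² + 2aΔx → Δx = (5.5² − 1.00²)/(2·1.4) = 10.4 m
Total distance = 2.65 + 1.74 + 10.4 = 14.8 m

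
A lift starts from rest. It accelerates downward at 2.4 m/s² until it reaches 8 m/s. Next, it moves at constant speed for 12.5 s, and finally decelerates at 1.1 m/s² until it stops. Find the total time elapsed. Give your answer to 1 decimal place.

Phase 1 (accelerating): v₀ = 0 m/s, a = 2.4 m/s².
v = v₀ + at → t = (8 − 0) / 2.4 = 3.33 s
v² = v₀² + 2aΔx → Δx = (8² − 0²)/(2·2.4) = 13.3 m

Phase 2 (constant speed): v₀ = 8.00 m/s, a = 0 m/s².
v = v₀ + at = 8.00 + (0)(12.5) = 8.00 m/s
Δx = v₀t + ½at² = 8.00·12.5 + 0.5·0·12.5² = 100 m

Phase 3 (decelerating): v₀ = 8.00 m/s, a = -1.1 m/s².
v = v₀ + at → t = (0 − 8.00) / -1.1 = 7.27 s
v² = v₀² + 2aΔx → Δx = (0² − 8.00²)/(2·-1.1) = 29.1 m
Total time = 3.33 + 12.5 + 7.27 = 23.1 s

23.1 s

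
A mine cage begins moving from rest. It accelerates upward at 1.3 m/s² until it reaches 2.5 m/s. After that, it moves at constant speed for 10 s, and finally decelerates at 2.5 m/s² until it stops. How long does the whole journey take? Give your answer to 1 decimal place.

12.9 s

Phase 1 (accelerating): v₀ = 0 m/s, a = 1.3 m/s².
v = v₀ + at → t = (2.5 − 0) / 1.3 = 1.92 s
v² = v₀² + 2aΔx → Δx = (2.5² − 0²)/(2·1.3) = 2.40 m

Phase 2 (constant speed): v₀ = 2.50 m/s, a = 0 m/s².
v = v₀ + at = 2.50 + (0)(10) = 2.50 m/s
Δx = v₀t + ½at² = 2.50·10 + 0.5·0·10² = 25.0 m

Phase 3 (decelerating): v₀ = 2.50 m/s, a = -2.5 m/s².
v = v₀ + at → t = (0 − 2.50) / -2.5 = 1.00 s
v² = v₀² + 2aΔx → Δx = (0² − 2.50²)/(2·-2.5) = 1.25 m
Total time = 1.92 + 10.0 + 1.00 = 12.9 s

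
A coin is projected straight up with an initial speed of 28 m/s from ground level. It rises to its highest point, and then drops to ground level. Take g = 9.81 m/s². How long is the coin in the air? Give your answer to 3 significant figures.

Phase 1 (rising): v₀ = 28.0 m/s, a = -9.81 m/s².
v = v₀ + at → t = (0 − 28.0) / -9.81 = 2.85 s
v² = v₀² + 2aΔx → Δx = (0² − 28.0²)/(2·-9.81) = 40.0 m

Phase 2 (falling): v₀ = 0 m/s, a = -9.81 m/s².
Falls 40.0 m from rest: t = √(2·40.0/9.81) = 2.85 s; v = g·t = 28.0 m/s.
Total time = 2.85 + 2.85 = 5.71 s

5.71 s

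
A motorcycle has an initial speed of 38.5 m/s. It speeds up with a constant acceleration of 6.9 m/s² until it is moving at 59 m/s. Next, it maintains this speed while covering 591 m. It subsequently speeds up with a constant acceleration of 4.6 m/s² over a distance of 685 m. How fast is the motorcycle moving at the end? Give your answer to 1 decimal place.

98.9 m/s

Phase 1 (accelerating): v₀ = 38.5 m/s, a = 6.9 m/s².
v = v₀ + at → t = (59 − 38.5) / 6.9 = 2.97 s
v² = v₀² + 2aΔx → Δx = (59² − 38.5²)/(2·6.9) = 145 m

Phase 2 (constant speed): v₀ = 59.0 m/s, a = 0 m/s².
Constant speed: t = d/v = 591/59.0 = 10.0 s

Phase 3 (accelerating): v₀ = 59.0 m/s, a = 4.6 m/s².
v² = v₀² + 2aΔx = 59.0² + 2·4.6·685 = 9780 → v = 98.9 m/s
t = (v − v₀)/a = (98.9 − 59.0)/4.6 = 8.68 s
Final speed = 98.9 m/s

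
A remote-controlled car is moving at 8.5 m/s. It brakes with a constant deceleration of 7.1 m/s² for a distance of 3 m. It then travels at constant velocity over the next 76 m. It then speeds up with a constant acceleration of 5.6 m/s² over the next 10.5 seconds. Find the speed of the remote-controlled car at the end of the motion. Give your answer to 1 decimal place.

64.2 m/s

Phase 1 (decelerating): v₀ = 8.50 m/s, a = -7.1 m/s².
v² = v₀² + 2aΔx = 8.50² + 2·-7.1·3 = 29.7 → v = 5.45 m/s
t = (v − v₀)/a = (5.45 − 8.50)/-7.1 = 0.430 s

Phase 2 (constant speed): v₀ = 5.45 m/s, a = 0 m/s².
Constant speed: t = d/v = 76/5.45 = 14.0 s

Phase 3 (accelerating): v₀ = 5.45 m/s, a = 5.6 m/s².
v = v₀ + at = 5.45 + (5.6)(10.5) = 64.2 m/s
Δx = v₀t + ½at² = 5.45·10.5 + 0.5·5.6·10.5² = 366 m
Final speed = 64.2 m/s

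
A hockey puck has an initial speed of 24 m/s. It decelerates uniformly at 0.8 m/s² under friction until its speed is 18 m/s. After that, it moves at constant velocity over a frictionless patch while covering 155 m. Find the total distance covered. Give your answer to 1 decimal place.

Phase 1 (decelerating): v₀ = 24.0 m/s, a = -0.8 m/s².
v = v₀ + at → t = (18 − 24.0) / -0.8 = 7.50 s
v² = v₀² + 2aΔx → Δx = (18² − 24.0²)/(2·-0.8) = 158 m

Phase 2 (constant speed): v₀ = 18.0 m/s, a = 0 m/s².
Constant speed: t = d/v = 155/18.0 = 8.61 s
Total distance = 158 + 155 = 312 m

312.5 m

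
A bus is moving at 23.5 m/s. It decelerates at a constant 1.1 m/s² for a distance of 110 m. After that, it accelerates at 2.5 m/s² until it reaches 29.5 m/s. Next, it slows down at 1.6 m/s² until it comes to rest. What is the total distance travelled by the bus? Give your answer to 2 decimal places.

493.95 m

Phase 1 (decelerating): v₀ = 23.5 m/s, a = -1.1 m/s².
v² = v₀² + 2aΔx = 23.5² + 2·-1.1·110 = 310 → v = 17.6 m/s
t = (v − v₀)/a = (17.6 − 23.5)/-1.1 = 5.35 s

Phase 2 (accelerating): v₀ = 17.6 m/s, a = 2.5 m/s².
v = v₀ + at → t = (29.5 − 17.6) / 2.5 = 4.75 s
v² = v₀² + 2aΔx → Δx = (29.5² − 17.6²)/(2·2.5) = 112 m

Phase 3 (decelerating): v₀ = 29.5 m/s, a = -1.6 m/s².
v = v₀ + at → t = (0 − 29.5) / -1.6 = 18.4 s
v² = v₀² + 2aΔx → Δx = (0² − 29.5²)/(2·-1.6) = 272 m
Total distance = 110 + 112 + 272 = 494 m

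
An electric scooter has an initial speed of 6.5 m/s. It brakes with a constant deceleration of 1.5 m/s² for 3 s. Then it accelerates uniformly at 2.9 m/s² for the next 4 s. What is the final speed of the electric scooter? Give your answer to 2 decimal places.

Phase 1 (decelerating): v₀ = 6.50 m/s, a = -1.5 m/s².
v = v₀ + at = 6.50 + (-1.5)(3) = 2.00 m/s
Δx = v₀t + ½at² = 6.50·3 + 0.5·-1.5·3² = 12.8 m

Phase 2 (accelerating): v₀ = 2.00 m/s, a = 2.9 m/s².
v = v₀ + at = 2.00 + (2.9)(4) = 13.6 m/s
Δx = v₀t + ½at² = 2.00·4 + 0.5·2.9·4² = 31.2 m
Final speed = 13.6 m/s

13.60 m/s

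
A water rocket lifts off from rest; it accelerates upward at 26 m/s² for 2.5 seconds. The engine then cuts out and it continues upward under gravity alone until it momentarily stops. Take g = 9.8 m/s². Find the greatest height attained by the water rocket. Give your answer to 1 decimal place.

Phase 1 (powered ascent): v₀ = 0 m/s, a = 26 m/s².
v = v₀ + at = 0 + (26)(2.5) = 65.0 m/s
Δx = v₀t + ½at² = 0·2.5 + 0.5·26·2.5² = 81.2 m

Phase 2 (coasting upward): v₀ = 65.0 m/s, a = -9.8 m/s².
v = v₀ + at → t = (0 − 65.0) / -9.8 = 6.63 s
v² = v₀² + 2aΔx → Δx = (0² − 65.0²)/(2·-9.8) = 216 m
Maximum height = 81.2 + 216 = 297 m

296.8 m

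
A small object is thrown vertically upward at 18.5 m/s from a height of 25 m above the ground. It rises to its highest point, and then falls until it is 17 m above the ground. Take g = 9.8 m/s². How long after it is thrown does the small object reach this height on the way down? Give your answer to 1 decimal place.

4.2 s

Phase 1 (rising): v₀ = 18.5 m/s, a = -9.8 m/s².
v = v₀ + at → t = (0 − 18.5) / -9.8 = 1.89 s
v² = v₀² + 2aΔx → Δx = (0² − 18.5²)/(2·-9.8) = 17.5 m

Phase 2 (falling): v₀ = 0 m/s, a = -9.8 m/s².
Falls 25.5 m from rest: t = √(2·25.5/9.8) = 2.28 s; v = g·t = 22.3 m/s.
Total time = 1.89 + 2.28 = 4.17 s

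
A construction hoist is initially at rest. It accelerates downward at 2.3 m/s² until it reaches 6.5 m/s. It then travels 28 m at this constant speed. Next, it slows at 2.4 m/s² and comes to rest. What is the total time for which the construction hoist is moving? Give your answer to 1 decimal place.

Phase 1 (accelerating): v₀ = 0 m/s, a = 2.3 m/s².
v = v₀ + at → t = (6.5 − 0) / 2.3 = 2.83 s
v² = v₀² + 2aΔx → Δx = (6.5² − 0²)/(2·2.3) = 9.18 m

Phase 2 (constant speed): v₀ = 6.50 m/s, a = 0 m/s².
Constant speed: t = d/v = 28/6.50 = 4.31 s

Phase 3 (decelerating): v₀ = 6.50 m/s, a = -2.4 m/s².
v = v₀ + at → t = (0 − 6.50) / -2.4 = 2.71 s
v² = v₀² + 2aΔx → Δx = (0² − 6.50²)/(2·-2.4) = 8.80 m
Total time = 2.83 + 4.31 + 2.71 = 9.84 s

9.8 s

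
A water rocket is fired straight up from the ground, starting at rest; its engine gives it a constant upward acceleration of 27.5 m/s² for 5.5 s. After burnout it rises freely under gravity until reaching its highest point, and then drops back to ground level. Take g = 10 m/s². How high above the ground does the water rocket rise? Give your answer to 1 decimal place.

1559.8 m

Phase 1 (powered ascent): v₀ = 0 m/s, a = 27.5 m/s².
v = v₀ + at = 0 + (27.5)(5.5) = 151 m/s
Δx = v₀t + ½at² = 0·5.5 + 0.5·27.5·5.5² = 416 m

Phase 2 (coasting upward): v₀ = 151 m/s, a = -10 m/s².
v = v₀ + at → t = (0 − 151) / -10 = 15.1 s
v² = v₀² + 2aΔx → Δx = (0² − 151²)/(2·-10) = 1140 m
Maximum height = 416 + 1140 = 1560 m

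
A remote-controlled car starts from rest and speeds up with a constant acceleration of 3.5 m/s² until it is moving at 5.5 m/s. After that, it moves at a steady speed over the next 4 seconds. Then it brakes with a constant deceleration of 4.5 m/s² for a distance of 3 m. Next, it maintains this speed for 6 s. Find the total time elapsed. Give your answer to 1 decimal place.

12.4 s

Phase 1 (accelerating): v₀ = 0 m/s, a = 3.5 m/s².
v = v₀ + at → t = (5.5 − 0) / 3.5 = 1.57 s
v² = v₀² + 2aΔx → Δx = (5.5² − 0²)/(2·3.5) = 4.32 m

Phase 2 (constant speed): v₀ = 5.50 m/s, a = 0 m/s².
v = v₀ + at = 5.50 + (0)(4) = 5.50 m/s
Δx = v₀t + ½at² = 5.50·4 + 0.5·0·4² = 22.0 m

Phase 3 (decelerating): v₀ = 5.50 m/s, a = -4.5 m/s².
v² = v₀² + 2aΔx = 5.50² + 2·-4.5·3 = 3.25 → v = 1.80 m/s
t = (v − v₀)/a = (1.80 − 5.50)/-4.5 = 0.822 s

Phase 4 (constant speed): v₀ = 1.80 m/s, a = 0 m/s².
v = v₀ + at = 1.80 + (0)(6) = 1.80 m/s
Δx = v₀t + ½at² = 1.80·6 + 0.5·0·6² = 10.8 m
Total time = 1.57 + 4.00 + 0.822 + 6.00 = 12.4 s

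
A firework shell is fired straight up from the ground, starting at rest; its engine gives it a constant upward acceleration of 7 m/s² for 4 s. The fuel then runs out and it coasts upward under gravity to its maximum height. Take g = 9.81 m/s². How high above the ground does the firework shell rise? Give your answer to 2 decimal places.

Phase 1 (powered ascent): v₀ = 0 m/s, a = 7 m/s².
v = v₀ + at = 0 + (7)(4) = 28.0 m/s
Δx = v₀t + ½at² = 0·4 + 0.5·7·4² = 56.0 m

Phase 2 (coasting upward): v₀ = 28.0 m/s, a = -9.81 m/s².
v = v₀ + at → t = (0 − 28.0) / -9.81 = 2.85 s
v² = v₀² + 2aΔx → Δx = (0² − 28.0²)/(2·-9.81) = 40.0 m
Maximum height = 56.0 + 40.0 = 96.0 m

95.96 m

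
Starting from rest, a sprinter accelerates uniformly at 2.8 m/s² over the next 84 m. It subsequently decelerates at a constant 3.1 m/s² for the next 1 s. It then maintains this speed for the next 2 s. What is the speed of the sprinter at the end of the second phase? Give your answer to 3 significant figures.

Phase 1 (accelerating): v₀ = 0 m/s, a = 2.8 m/s².
v² = v₀² + 2aΔx = 0² + 2·2.8·84 = 470 → v = 21.7 m/s
t = (v − v₀)/a = (21.7 − 0)/2.8 = 7.75 s

Phase 2 (decelerating): v₀ = 21.7 m/s, a = -3.1 m/s².
v = v₀ + at = 21.7 + (-3.1)(1) = 18.6 m/s
Δx = v₀t + ½at² = 21.7·1 + 0.5·-3.1·1² = 20.1 m
Speed at end of phase 2 = 18.6 m/s

18.6 m/s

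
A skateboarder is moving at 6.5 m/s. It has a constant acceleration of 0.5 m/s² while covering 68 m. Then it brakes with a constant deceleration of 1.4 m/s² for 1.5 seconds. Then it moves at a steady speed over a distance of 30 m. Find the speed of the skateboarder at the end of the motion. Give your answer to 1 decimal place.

8.4 m/s

Phase 1 (accelerating): v₀ = 6.50 m/s, a = 0.5 m/s².
v² = v₀² + 2aΔx = 6.50² + 2·0.5·68 = 110 → v = 10.5 m/s
t = (v − v₀)/a = (10.5 − 6.50)/0.5 = 8.00 s

Phase 2 (decelerating): v₀ = 10.5 m/s, a = -1.4 m/s².
v = v₀ + at = 10.5 + (-1.4)(1.5) = 8.40 m/s
Δx = v₀t + ½at² = 10.5·1.5 + 0.5·-1.4·1.5² = 14.2 m

Phase 3 (constant speed): v₀ = 8.40 m/s, a = 0 m/s².
Constant speed: t = d/v = 30/8.40 = 3.57 s
Final speed = 8.40 m/s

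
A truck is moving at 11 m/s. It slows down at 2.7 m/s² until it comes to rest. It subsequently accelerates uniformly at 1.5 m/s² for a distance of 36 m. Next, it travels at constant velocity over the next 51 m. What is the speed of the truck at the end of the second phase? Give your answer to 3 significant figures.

10.4 m/s

Phase 1 (decelerating): v₀ = 11.0 m/s, a = -2.7 m/s².
v = v₀ + at → t = (0 − 11.0) / -2.7 = 4.07 s
v² = v₀² + 2aΔx → Δx = (0² − 11.0²)/(2·-2.7) = 22.4 m

Phase 2 (accelerating): v₀ = 0 m/s, a = 1.5 m/s².
v² = v₀² + 2aΔx = 0² + 2·1.5·36 = 108 → v = 10.4 m/s
t = (v − v₀)/a = (10.4 − 0)/1.5 = 6.93 s
Speed at end of phase 2 = 10.4 m/s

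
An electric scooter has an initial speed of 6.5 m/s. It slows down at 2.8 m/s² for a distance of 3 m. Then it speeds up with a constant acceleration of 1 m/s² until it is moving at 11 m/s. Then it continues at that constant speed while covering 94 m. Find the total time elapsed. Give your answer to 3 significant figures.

Phase 1 (decelerating): v₀ = 6.50 m/s, a = -2.8 m/s².
v² = v₀² + 2aΔx = 6.50² + 2·-2.8·3 = 25.5 → v = 5.04 m/s
t = (v − v₀)/a = (5.04 − 6.50)/-2.8 = 0.520 s

Phase 2 (accelerating): v₀ = 5.04 m/s, a = 1 m/s².
v = v₀ + at → t = (11 − 5.04) / 1 = 5.96 s
v² = v₀² + 2aΔx → Δx = (11² − 5.04²)/(2·1) = 47.8 m

Phase 3 (constant speed): v₀ = 11.0 m/s, a = 0 m/s².
Constant speed: t = d/v = 94/11.0 = 8.55 s
Total time = 0.520 + 5.96 + 8.55 = 15.0 s

15.0 s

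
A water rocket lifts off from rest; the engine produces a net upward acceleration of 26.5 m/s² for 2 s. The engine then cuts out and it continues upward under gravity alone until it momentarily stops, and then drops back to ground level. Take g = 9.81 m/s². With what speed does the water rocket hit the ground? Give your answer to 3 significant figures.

62.0 m/s

Phase 1 (powered ascent): v₀ = 0 m/s, a = 26.5 m/s².
v = v₀ + at = 0 + (26.5)(2) = 53.0 m/s
Δx = v₀t + ½at² = 0·2 + 0.5·26.5·2² = 53.0 m

Phase 2 (coasting upward): v₀ = 53.0 m/s, a = -9.81 m/s².
v = v₀ + at → t = (0 − 53.0) / -9.81 = 5.40 s
v² = v₀² + 2aΔx → Δx = (0² − 53.0²)/(2·-9.81) = 143 m

Phase 3 (free fall): v₀ = 0 m/s, a = -9.81 m/s².
Falls 196 m from rest: t = √(2·196/9.81) = 6.32 s; v = g·t = 62.0 m/s.
Impact speed = 62.0 m/s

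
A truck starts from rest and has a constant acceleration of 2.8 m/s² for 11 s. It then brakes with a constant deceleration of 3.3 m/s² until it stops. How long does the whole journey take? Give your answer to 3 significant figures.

Phase 1 (accelerating): v₀ = 0 m/s, a = 2.8 m/s².
v = v₀ + at = 0 + (2.8)(11) = 30.8 m/s
Δx = v₀t + ½at² = 0·11 + 0.5·2.8·11² = 169 m

Phase 2 (decelerating): v₀ = 30.8 m/s, a = -3.3 m/s².
v = v₀ + at → t = (0 − 30.8) / -3.3 = 9.33 s
v² = v₀² + 2aΔx → Δx = (0² − 30.8²)/(2·-3.3) = 144 m
Total time = 11.0 + 9.33 = 20.3 s

20.3 s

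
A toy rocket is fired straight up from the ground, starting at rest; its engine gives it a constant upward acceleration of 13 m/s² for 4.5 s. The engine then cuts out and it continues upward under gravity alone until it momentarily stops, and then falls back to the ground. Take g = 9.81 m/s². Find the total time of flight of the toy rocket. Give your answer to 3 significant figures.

18.4 s

Phase 1 (powered ascent): v₀ = 0 m/s, a = 13 m/s².
v = v₀ + at = 0 + (13)(4.5) = 58.5 m/s
Δx = v₀t + ½at² = 0·4.5 + 0.5·13·4.5² = 132 m

Phase 2 (coasting upward): v₀ = 58.5 m/s, a = -9.81 m/s².
v = v₀ + at → t = (0 − 58.5) / -9.81 = 5.96 s
v² = v₀² + 2aΔx → Δx = (0² − 58.5²)/(2·-9.81) = 174 m

Phase 3 (free fall): v₀ = 0 m/s, a = -9.81 m/s².
Falls 306 m from rest: t = √(2·306/9.81) = 7.90 s; v = g·t = 77.5 m/s.
Total time = 4.50 + 5.96 + 7.90 = 18.4 s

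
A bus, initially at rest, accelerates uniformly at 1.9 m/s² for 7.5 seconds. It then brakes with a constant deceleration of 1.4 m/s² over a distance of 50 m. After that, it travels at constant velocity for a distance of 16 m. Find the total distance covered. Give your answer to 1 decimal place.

119.4 m

Phase 1 (accelerating): v₀ = 0 m/s, a = 1.9 m/s².
v = v₀ + at = 0 + (1.9)(7.5) = 14.2 m/s
Δx = v₀t + ½at² = 0·7.5 + 0.5·1.9·7.5² = 53.4 m

Phase 2 (decelerating): v₀ = 14.2 m/s, a = -1.4 m/s².
v² = v₀² + 2aΔx = 14.2² + 2·-1.4·50 = 63.1 → v = 7.94 m/s
t = (v − v₀)/a = (7.94 − 14.2)/-1.4 = 4.51 s

Phase 3 (constant speed): v₀ = 7.94 m/s, a = 0 m/s².
Constant speed: t = d/v = 16/7.94 = 2.01 s
Total distance = 53.4 + 50.0 + 16.0 = 119 m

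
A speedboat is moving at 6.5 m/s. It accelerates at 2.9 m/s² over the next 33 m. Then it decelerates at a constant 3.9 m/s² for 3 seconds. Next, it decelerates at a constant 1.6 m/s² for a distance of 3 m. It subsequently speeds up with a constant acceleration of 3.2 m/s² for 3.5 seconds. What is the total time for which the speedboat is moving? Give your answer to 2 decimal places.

Phase 1 (accelerating): v₀ = 6.50 m/s, a = 2.9 m/s².
v² = v₀² + 2aΔx = 6.50² + 2·2.9·33 = 234 → v = 15.3 m/s
t = (v − v₀)/a = (15.3 − 6.50)/2.9 = 3.03 s

Phase 2 (decelerating): v₀ = 15.3 m/s, a = -3.9 m/s².
v = v₀ + at = 15.3 + (-3.9)(3) = 3.59 m/s
Δx = v₀t + ½at² = 15.3·3 + 0.5·-3.9·3² = 28.3 m

Phase 3 (decelerating): v₀ = 3.59 m/s, a = -1.6 m/s².
v² = v₀² + 2aΔx = 3.59² + 2·-1.6·3 = 3.26 → v = 1.80 m/s
t = (v − v₀)/a = (1.80 − 3.59)/-1.6 = 1.11 s

Phase 4 (accelerating): v₀ = 1.80 m/s, a = 3.2 m/s².
v = v₀ + at = 1.80 + (3.2)(3.5) = 13.0 m/s
Δx = v₀t + ½at² = 1.80·3.5 + 0.5·3.2·3.5² = 25.9 m
Total time = 3.03 + 3.00 + 1.11 + 3.50 = 10.6 s

10.64 s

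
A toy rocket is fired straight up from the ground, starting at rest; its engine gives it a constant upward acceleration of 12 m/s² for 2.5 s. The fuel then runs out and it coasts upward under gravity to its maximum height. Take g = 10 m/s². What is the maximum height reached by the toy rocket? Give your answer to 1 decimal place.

Phase 1 (powered ascent): v₀ = 0 m/s, a = 12 m/s².
v = v₀ + at = 0 + (12)(2.5) = 30.0 m/s
Δx = v₀t + ½at² = 0·2.5 + 0.5·12·2.5² = 37.5 m

Phase 2 (coasting upward): v₀ = 30.0 m/s, a = -10 m/s².
v = v₀ + at → t = (0 − 30.0) / -10 = 3.00 s
v² = v₀² + 2aΔx → Δx = (0² − 30.0²)/(2·-10) = 45.0 m
Maximum height = 37.5 + 45.0 = 82.5 m

82.5 m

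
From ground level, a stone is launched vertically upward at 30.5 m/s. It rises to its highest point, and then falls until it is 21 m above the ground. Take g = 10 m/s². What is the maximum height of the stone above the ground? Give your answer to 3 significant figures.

Phase 1 (rising): v₀ = 30.5 m/s, a = -10 m/s².
v = v₀ + at → t = (0 − 30.5) / -10 = 3.05 s
v² = v₀² + 2aΔx → Δx = (0² − 30.5²)/(2·-10) = 46.5 m
Maximum height = 46.5 m

46.5 m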